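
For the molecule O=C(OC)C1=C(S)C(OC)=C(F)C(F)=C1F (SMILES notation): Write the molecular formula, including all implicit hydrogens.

Walk through each heavy atom and fill implicit hydrogens from standard valence (C 4, N 3, O 2, S 2, halogen 1):
  atom 1: O, bond orders sum to 2 (valence 2) → 0 H
  atom 2: C, bond orders sum to 4 (valence 4) → 0 H
  atom 3: O, bond orders sum to 2 (valence 2) → 0 H
  atom 4: C, bond orders sum to 1 (valence 4) → 3 H
  atom 5: C, bond orders sum to 4 (valence 4) → 0 H
  atom 6: C, bond orders sum to 4 (valence 4) → 0 H
  atom 7: S, bond orders sum to 1 (valence 2) → 1 H
  atom 8: C, bond orders sum to 4 (valence 4) → 0 H
  atom 9: O, bond orders sum to 2 (valence 2) → 0 H
  atom 10: C, bond orders sum to 1 (valence 4) → 3 H
  atom 11: C, bond orders sum to 4 (valence 4) → 0 H
  atom 12: F (halogen, monovalent) → 0 H
  atom 13: C, bond orders sum to 4 (valence 4) → 0 H
  atom 14: F (halogen, monovalent) → 0 H
  atom 15: C, bond orders sum to 4 (valence 4) → 0 H
  atom 16: F (halogen, monovalent) → 0 H
Totals → C:9, H:7, F:3, O:3, S:1.
In Hill order: C9H7F3O3S.

C9H7F3O3S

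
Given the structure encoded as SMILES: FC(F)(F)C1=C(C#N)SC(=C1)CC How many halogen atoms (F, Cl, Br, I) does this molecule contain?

3

Halogen atoms appear at heavy-atom positions 1, 3, 4 (3×F).
Other groups present: 1 nitrile.
Halogen count: 3.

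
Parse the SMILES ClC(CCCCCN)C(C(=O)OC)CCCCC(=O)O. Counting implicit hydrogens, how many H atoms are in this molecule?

Walk through each heavy atom and fill implicit hydrogens from standard valence (C 4, N 3, O 2, S 2, halogen 1):
  atom 1: Cl (halogen, monovalent) → 0 H
  atom 2: C, bond orders sum to 3 (valence 4) → 1 H
  atom 3: C, bond orders sum to 2 (valence 4) → 2 H
  atom 4: C, bond orders sum to 2 (valence 4) → 2 H
  atom 5: C, bond orders sum to 2 (valence 4) → 2 H
  atom 6: C, bond orders sum to 2 (valence 4) → 2 H
  atom 7: C, bond orders sum to 2 (valence 4) → 2 H
  atom 8: N, bond orders sum to 1 (valence 3) → 2 H
  atom 9: C, bond orders sum to 3 (valence 4) → 1 H
  atom 10: C, bond orders sum to 4 (valence 4) → 0 H
  atom 11: O, bond orders sum to 2 (valence 2) → 0 H
  atom 12: O, bond orders sum to 2 (valence 2) → 0 H
  atom 13: C, bond orders sum to 1 (valence 4) → 3 H
  atom 14: C, bond orders sum to 2 (valence 4) → 2 H
  atom 15: C, bond orders sum to 2 (valence 4) → 2 H
  atom 16: C, bond orders sum to 2 (valence 4) → 2 H
  atom 17: C, bond orders sum to 2 (valence 4) → 2 H
  atom 18: C, bond orders sum to 4 (valence 4) → 0 H
  atom 19: O, bond orders sum to 2 (valence 2) → 0 H
  atom 20: O, bond orders sum to 1 (valence 2) → 1 H
Total hydrogens: 26.

26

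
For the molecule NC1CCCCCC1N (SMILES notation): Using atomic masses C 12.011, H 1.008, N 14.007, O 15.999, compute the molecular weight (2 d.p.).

First, the molecular formula is C7H16N2 (counting implicit H from valence).
  C: 7 × 12.011 = 84.077
  H: 16 × 1.008 = 16.128
  N: 2 × 14.007 = 28.014
Sum: 7×12.011 + 16×1.008 + 2×14.007 = 128.219 → 128.22 g/mol.

128.22 g/mol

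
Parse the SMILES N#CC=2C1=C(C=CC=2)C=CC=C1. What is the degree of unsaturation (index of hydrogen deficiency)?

Degree of unsaturation = (number of rings) + (number of π bonds).
Ring closures in the SMILES: 2.
π bonds: 5 double bonds (each 1 DoU), 1 triple bond (each 2 DoU) → 7 DoU from unsaturation.
Total DoU = 2 + 7 = 9.

9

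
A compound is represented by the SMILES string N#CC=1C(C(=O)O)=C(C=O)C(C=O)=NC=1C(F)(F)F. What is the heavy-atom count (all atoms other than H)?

19

Every atom symbol written in the SMILES (organic subset) is one heavy atom; implicit H are not written.
Heavy atoms by element → C:10, F:3, N:2, O:4.
Total: 19.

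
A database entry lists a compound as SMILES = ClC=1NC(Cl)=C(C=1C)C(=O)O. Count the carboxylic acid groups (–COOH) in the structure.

The carboxylic acid motif appears at heavy-atom position 9 in the SMILES.
Carboxylic acid count: 1.

1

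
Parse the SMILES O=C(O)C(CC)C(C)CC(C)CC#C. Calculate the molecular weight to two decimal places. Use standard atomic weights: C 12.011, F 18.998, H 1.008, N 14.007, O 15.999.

196.29 g/mol

First, the molecular formula is C12H20O2 (counting implicit H from valence).
  C: 12 × 12.011 = 144.132
  H: 20 × 1.008 = 20.160
  O: 2 × 15.999 = 31.998
Sum: 12×12.011 + 20×1.008 + 2×15.999 = 196.290 → 196.29 g/mol.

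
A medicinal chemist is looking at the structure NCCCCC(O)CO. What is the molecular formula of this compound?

Walk through each heavy atom and fill implicit hydrogens from standard valence (C 4, N 3, O 2, S 2, halogen 1):
  atom 1: N, bond orders sum to 1 (valence 3) → 2 H
  atom 2: C, bond orders sum to 2 (valence 4) → 2 H
  atom 3: C, bond orders sum to 2 (valence 4) → 2 H
  atom 4: C, bond orders sum to 2 (valence 4) → 2 H
  atom 5: C, bond orders sum to 2 (valence 4) → 2 H
  atom 6: C, bond orders sum to 3 (valence 4) → 1 H
  atom 7: O, bond orders sum to 1 (valence 2) → 1 H
  atom 8: C, bond orders sum to 2 (valence 4) → 2 H
  atom 9: O, bond orders sum to 1 (valence 2) → 1 H
Totals → C:6, H:15, N:1, O:2.

C6H15NO2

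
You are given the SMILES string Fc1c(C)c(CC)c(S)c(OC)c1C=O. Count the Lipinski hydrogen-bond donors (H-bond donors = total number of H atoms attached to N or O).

Donors: find every N or O and count the H atoms it carries.
  atom 11 (O): bond orders sum to 2 → 0 H
  atom 15 (O): bond orders sum to 2 → 0 H
Lipinski HBD = 0.

0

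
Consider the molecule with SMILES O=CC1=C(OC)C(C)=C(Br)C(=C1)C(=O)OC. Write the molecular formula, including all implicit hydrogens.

C11H11BrO4

Walk through each heavy atom and fill implicit hydrogens from standard valence (C 4, N 3, O 2, S 2, halogen 1):
  atom 1: O, bond orders sum to 2 (valence 2) → 0 H
  atom 2: C, bond orders sum to 3 (valence 4) → 1 H
  atom 3: C, bond orders sum to 4 (valence 4) → 0 H
  atom 4: C, bond orders sum to 4 (valence 4) → 0 H
  atom 5: O, bond orders sum to 2 (valence 2) → 0 H
  atom 6: C, bond orders sum to 1 (valence 4) → 3 H
  atom 7: C, bond orders sum to 4 (valence 4) → 0 H
  atom 8: C, bond orders sum to 1 (valence 4) → 3 H
  atom 9: C, bond orders sum to 4 (valence 4) → 0 H
  atom 10: Br (halogen, monovalent) → 0 H
  atom 11: C, bond orders sum to 4 (valence 4) → 0 H
  atom 12: C, bond orders sum to 3 (valence 4) → 1 H
  atom 13: C, bond orders sum to 4 (valence 4) → 0 H
  atom 14: O, bond orders sum to 2 (valence 2) → 0 H
  atom 15: O, bond orders sum to 2 (valence 2) → 0 H
  atom 16: C, bond orders sum to 1 (valence 4) → 3 H
Totals → C:11, H:11, Br:1, O:4.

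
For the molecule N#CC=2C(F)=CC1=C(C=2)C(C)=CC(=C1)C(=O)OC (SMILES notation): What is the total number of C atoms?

Count every carbon token in the SMILES (each C, including those in ring-closure positions and inside branches).
Carbon count: 14.

14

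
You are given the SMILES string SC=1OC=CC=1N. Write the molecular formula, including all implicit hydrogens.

Walk through each heavy atom and fill implicit hydrogens from standard valence (C 4, N 3, O 2, S 2, halogen 1):
  atom 1: S, bond orders sum to 1 (valence 2) → 1 H
  atom 2: C, bond orders sum to 4 (valence 4) → 0 H
  atom 3: O, bond orders sum to 2 (valence 2) → 0 H
  atom 4: C, bond orders sum to 3 (valence 4) → 1 H
  atom 5: C, bond orders sum to 3 (valence 4) → 1 H
  atom 6: C, bond orders sum to 4 (valence 4) → 0 H
  atom 7: N, bond orders sum to 1 (valence 3) → 2 H
Totals → C:4, H:5, N:1, O:1, S:1.
In Hill order: C4H5NOS.

C4H5NOS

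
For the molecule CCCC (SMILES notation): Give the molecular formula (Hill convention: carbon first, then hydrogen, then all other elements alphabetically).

Walk through each heavy atom and fill implicit hydrogens from standard valence (C 4, N 3, O 2, S 2, halogen 1):
  atom 1: C, bond orders sum to 1 (valence 4) → 3 H
  atom 2: C, bond orders sum to 2 (valence 4) → 2 H
  atom 3: C, bond orders sum to 2 (valence 4) → 2 H
  atom 4: C, bond orders sum to 1 (valence 4) → 3 H
Totals → C:4, H:10.
In Hill order: C4H10.

C4H10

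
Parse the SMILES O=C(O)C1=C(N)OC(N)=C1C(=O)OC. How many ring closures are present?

In SMILES, each pair of matching ring-closure digits denotes one ring-closing bond; the number of such bonds equals the number of independent rings.
Ring-closure bonds here: 1.

1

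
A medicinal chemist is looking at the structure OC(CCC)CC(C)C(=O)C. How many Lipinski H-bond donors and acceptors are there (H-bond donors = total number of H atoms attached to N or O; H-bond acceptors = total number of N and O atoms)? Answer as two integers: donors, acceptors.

Donors: find every N or O and count the H atoms it carries.
  atom 1 (O): bond orders sum to 1 → 1 H
  atom 10 (O): bond orders sum to 2 → 0 H
Lipinski HBD = 1.
Acceptors: N atoms = 0, O atoms = 2 → HBA = 2.

1, 2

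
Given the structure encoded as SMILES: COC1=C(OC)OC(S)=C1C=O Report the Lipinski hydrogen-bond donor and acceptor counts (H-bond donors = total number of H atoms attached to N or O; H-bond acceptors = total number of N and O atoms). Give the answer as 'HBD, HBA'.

Donors: find every N or O and count the H atoms it carries.
  atom 2 (O): bond orders sum to 2 → 0 H
  atom 5 (O): bond orders sum to 2 → 0 H
  atom 7 (O): bond orders sum to 2 → 0 H
  atom 12 (O): bond orders sum to 2 → 0 H
Lipinski HBD = 0.
Acceptors: N atoms = 0, O atoms = 4 → HBA = 4.

0, 4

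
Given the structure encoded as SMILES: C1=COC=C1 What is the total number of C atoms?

4

Count every carbon token in the SMILES (each C, including those in ring-closure positions and inside branches).
Carbon count: 4.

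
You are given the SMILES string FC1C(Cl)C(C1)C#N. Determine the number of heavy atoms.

8

Every atom symbol written in the SMILES (organic subset) is one heavy atom; implicit H are not written.
Heavy atoms by element → C:5, Cl:1, F:1, N:1.
Total: 8.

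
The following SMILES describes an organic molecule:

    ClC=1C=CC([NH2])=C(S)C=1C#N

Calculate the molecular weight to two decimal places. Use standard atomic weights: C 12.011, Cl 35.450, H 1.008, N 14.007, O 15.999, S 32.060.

184.64 g/mol

First, the molecular formula is C7H5ClN2S (counting implicit H from valence).
  C: 7 × 12.011 = 84.077
  Cl: 1 × 35.450 = 35.450
  H: 5 × 1.008 = 5.040
  N: 2 × 14.007 = 28.014
  S: 1 × 32.060 = 32.060
Sum: 7×12.011 + 1×35.450 + 5×1.008 + 2×14.007 + 1×32.060 = 184.641 → 184.64 g/mol.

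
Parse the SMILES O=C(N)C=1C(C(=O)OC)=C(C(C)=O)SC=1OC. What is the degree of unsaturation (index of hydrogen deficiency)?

6

Degree of unsaturation = (number of rings) + (number of π bonds).
Ring closures in the SMILES: 1.
π bonds: 5 double bonds (each 1 DoU) → 5 DoU from unsaturation.
Total DoU = 1 + 5 = 6.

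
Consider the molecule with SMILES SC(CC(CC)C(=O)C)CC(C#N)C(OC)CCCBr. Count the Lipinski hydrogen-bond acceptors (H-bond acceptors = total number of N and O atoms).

N atoms: 1; O atoms: 2.
Lipinski HBA = 1 + 2 = 3.

3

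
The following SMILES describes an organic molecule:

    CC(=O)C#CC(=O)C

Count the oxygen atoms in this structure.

2

Scan the SMILES for O atoms (remember two-letter symbols like Cl and Br are single atoms).
Oxygen count: 2.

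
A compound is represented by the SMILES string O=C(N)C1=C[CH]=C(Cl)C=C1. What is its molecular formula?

C7H6ClNO

Walk through each heavy atom and fill implicit hydrogens from standard valence (C 4, N 3, O 2, S 2, halogen 1):
  atom 1: O, bond orders sum to 2 (valence 2) → 0 H
  atom 2: C, bond orders sum to 4 (valence 4) → 0 H
  atom 3: N, bond orders sum to 1 (valence 3) → 2 H
  atom 4: C, bond orders sum to 4 (valence 4) → 0 H
  atom 5: C, bond orders sum to 3 (valence 4) → 1 H
  atom 6: C with explicit H count 1
  atom 7: C, bond orders sum to 4 (valence 4) → 0 H
  atom 8: Cl (halogen, monovalent) → 0 H
  atom 9: C, bond orders sum to 3 (valence 4) → 1 H
  atom 10: C, bond orders sum to 3 (valence 4) → 1 H
Totals → C:7, H:6, Cl:1, N:1, O:1.
In Hill order: C7H6ClNO.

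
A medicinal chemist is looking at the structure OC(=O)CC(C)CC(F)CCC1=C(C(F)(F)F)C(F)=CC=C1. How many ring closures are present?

1

In SMILES, each pair of matching ring-closure digits denotes one ring-closing bond; the number of such bonds equals the number of independent rings.
Ring-closure bonds here: 1.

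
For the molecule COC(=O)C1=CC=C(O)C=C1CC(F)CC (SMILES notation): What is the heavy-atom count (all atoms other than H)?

16

Every atom symbol written in the SMILES (organic subset) is one heavy atom; implicit H are not written.
Heavy atoms by element → C:12, F:1, O:3.
Total: 16.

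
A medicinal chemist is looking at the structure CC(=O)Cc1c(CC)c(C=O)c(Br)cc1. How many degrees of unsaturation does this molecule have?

Molecular formula: C12H13BrO2.
DoU = (2C + 2 + N − H − X) / 2, where X is the halogen count and O/S are ignored.
    = (2·12 + 2 + 0 − 13 − 1) / 2 = 12 / 2 = 6.

6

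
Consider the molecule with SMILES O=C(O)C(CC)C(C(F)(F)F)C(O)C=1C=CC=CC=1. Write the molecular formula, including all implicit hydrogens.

Walk through each heavy atom and fill implicit hydrogens from standard valence (C 4, N 3, O 2, S 2, halogen 1):
  atom 1: O, bond orders sum to 2 (valence 2) → 0 H
  atom 2: C, bond orders sum to 4 (valence 4) → 0 H
  atom 3: O, bond orders sum to 1 (valence 2) → 1 H
  atom 4: C, bond orders sum to 3 (valence 4) → 1 H
  atom 5: C, bond orders sum to 2 (valence 4) → 2 H
  atom 6: C, bond orders sum to 1 (valence 4) → 3 H
  atom 7: C, bond orders sum to 3 (valence 4) → 1 H
  atom 8: C, bond orders sum to 4 (valence 4) → 0 H
  atom 9: F (halogen, monovalent) → 0 H
  atom 10: F (halogen, monovalent) → 0 H
  atom 11: F (halogen, monovalent) → 0 H
  atom 12: C, bond orders sum to 3 (valence 4) → 1 H
  atom 13: O, bond orders sum to 1 (valence 2) → 1 H
  atom 14: C, bond orders sum to 4 (valence 4) → 0 H
  atom 15: C, bond orders sum to 3 (valence 4) → 1 H
  atom 16: C, bond orders sum to 3 (valence 4) → 1 H
  atom 17: C, bond orders sum to 3 (valence 4) → 1 H
  atom 18: C, bond orders sum to 3 (valence 4) → 1 H
  atom 19: C, bond orders sum to 3 (valence 4) → 1 H
Totals → C:13, H:15, F:3, O:3.
In Hill order: C13H15F3O3.

C13H15F3O3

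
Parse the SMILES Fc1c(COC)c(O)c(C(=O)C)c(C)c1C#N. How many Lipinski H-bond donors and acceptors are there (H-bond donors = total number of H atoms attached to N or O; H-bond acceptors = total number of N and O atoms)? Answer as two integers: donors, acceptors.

Donors: find every N or O and count the H atoms it carries.
  atom 5 (O): bond orders sum to 2 → 0 H
  atom 8 (O): bond orders sum to 1 → 1 H
  atom 11 (O): bond orders sum to 2 → 0 H
  atom 17 (N): bond orders sum to 3 → 0 H
Lipinski HBD = 1.
Acceptors: N atoms = 1, O atoms = 3 → HBA = 4.

1, 4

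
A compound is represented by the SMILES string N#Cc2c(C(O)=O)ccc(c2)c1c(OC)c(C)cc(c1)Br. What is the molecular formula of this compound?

Walk through each heavy atom and fill implicit hydrogens from standard valence (C 4, N 3, O 2, S 2, halogen 1); for lowercase aromatic atoms, an aromatic c carries 1 H when it has two neighbours and 0 H with three, and aromatic n carries 0 H:
  atom 1: N, bond orders sum to 3 (valence 3) → 0 H
  atom 2: C, bond orders sum to 4 (valence 4) → 0 H
  atom 3: aromatic c, 3 neighbours → 0 H
  atom 4: aromatic c, 3 neighbours → 0 H
  atom 5: C, bond orders sum to 4 (valence 4) → 0 H
  atom 6: O, bond orders sum to 1 (valence 2) → 1 H
  atom 7: O, bond orders sum to 2 (valence 2) → 0 H
  atom 8: aromatic c, 2 neighbours → 1 H
  atom 9: aromatic c, 2 neighbours → 1 H
  atom 10: aromatic c, 3 neighbours → 0 H
  atom 11: aromatic c, 2 neighbours → 1 H
  atom 12: aromatic c, 3 neighbours → 0 H
  atom 13: aromatic c, 3 neighbours → 0 H
  atom 14: O, bond orders sum to 2 (valence 2) → 0 H
  atom 15: C, bond orders sum to 1 (valence 4) → 3 H
  atom 16: aromatic c, 3 neighbours → 0 H
  atom 17: C, bond orders sum to 1 (valence 4) → 3 H
  atom 18: aromatic c, 2 neighbours → 1 H
  atom 19: aromatic c, 3 neighbours → 0 H
  atom 20: aromatic c, 2 neighbours → 1 H
  atom 21: Br (halogen, monovalent) → 0 H
Totals → C:16, H:12, Br:1, N:1, O:3.
In Hill order: C16H12BrNO3.

C16H12BrNO3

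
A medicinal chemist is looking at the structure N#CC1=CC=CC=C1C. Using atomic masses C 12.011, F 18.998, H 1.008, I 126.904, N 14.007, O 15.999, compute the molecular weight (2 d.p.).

First, the molecular formula is C8H7N (counting implicit H from valence).
  C: 8 × 12.011 = 96.088
  H: 7 × 1.008 = 7.056
  N: 1 × 14.007 = 14.007
Sum: 8×12.011 + 7×1.008 + 1×14.007 = 117.151 → 117.15 g/mol.

117.15 g/mol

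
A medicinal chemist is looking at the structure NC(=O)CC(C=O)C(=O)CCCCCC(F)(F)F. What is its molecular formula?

C11H16F3NO3

Walk through each heavy atom and fill implicit hydrogens from standard valence (C 4, N 3, O 2, S 2, halogen 1):
  atom 1: N, bond orders sum to 1 (valence 3) → 2 H
  atom 2: C, bond orders sum to 4 (valence 4) → 0 H
  atom 3: O, bond orders sum to 2 (valence 2) → 0 H
  atom 4: C, bond orders sum to 2 (valence 4) → 2 H
  atom 5: C, bond orders sum to 3 (valence 4) → 1 H
  atom 6: C, bond orders sum to 3 (valence 4) → 1 H
  atom 7: O, bond orders sum to 2 (valence 2) → 0 H
  atom 8: C, bond orders sum to 4 (valence 4) → 0 H
  atom 9: O, bond orders sum to 2 (valence 2) → 0 H
  atom 10: C, bond orders sum to 2 (valence 4) → 2 H
  atom 11: C, bond orders sum to 2 (valence 4) → 2 H
  atom 12: C, bond orders sum to 2 (valence 4) → 2 H
  atom 13: C, bond orders sum to 2 (valence 4) → 2 H
  atom 14: C, bond orders sum to 2 (valence 4) → 2 H
  atom 15: C, bond orders sum to 4 (valence 4) → 0 H
  atom 16: F (halogen, monovalent) → 0 H
  atom 17: F (halogen, monovalent) → 0 H
  atom 18: F (halogen, monovalent) → 0 H
Totals → C:11, H:16, F:3, N:1, O:3.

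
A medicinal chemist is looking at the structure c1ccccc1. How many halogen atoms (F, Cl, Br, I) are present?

Scan the SMILES for the halogen motif — none present.

0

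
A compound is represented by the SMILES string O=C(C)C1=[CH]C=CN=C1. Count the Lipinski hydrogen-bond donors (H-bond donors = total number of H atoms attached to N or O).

0

Donors: find every N or O and count the H atoms it carries.
  atom 1 (O): bond orders sum to 2 → 0 H
  atom 8 (N): bond orders sum to 3 → 0 H
Lipinski HBD = 0.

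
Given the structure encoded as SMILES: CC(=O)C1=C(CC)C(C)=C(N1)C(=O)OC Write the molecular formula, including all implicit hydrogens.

Walk through each heavy atom and fill implicit hydrogens from standard valence (C 4, N 3, O 2, S 2, halogen 1):
  atom 1: C, bond orders sum to 1 (valence 4) → 3 H
  atom 2: C, bond orders sum to 4 (valence 4) → 0 H
  atom 3: O, bond orders sum to 2 (valence 2) → 0 H
  atom 4: C, bond orders sum to 4 (valence 4) → 0 H
  atom 5: C, bond orders sum to 4 (valence 4) → 0 H
  atom 6: C, bond orders sum to 2 (valence 4) → 2 H
  atom 7: C, bond orders sum to 1 (valence 4) → 3 H
  atom 8: C, bond orders sum to 4 (valence 4) → 0 H
  atom 9: C, bond orders sum to 1 (valence 4) → 3 H
  atom 10: C, bond orders sum to 4 (valence 4) → 0 H
  atom 11: N, bond orders sum to 2 (valence 3) → 1 H
  atom 12: C, bond orders sum to 4 (valence 4) → 0 H
  atom 13: O, bond orders sum to 2 (valence 2) → 0 H
  atom 14: O, bond orders sum to 2 (valence 2) → 0 H
  atom 15: C, bond orders sum to 1 (valence 4) → 3 H
Totals → C:11, H:15, N:1, O:3.

C11H15NO3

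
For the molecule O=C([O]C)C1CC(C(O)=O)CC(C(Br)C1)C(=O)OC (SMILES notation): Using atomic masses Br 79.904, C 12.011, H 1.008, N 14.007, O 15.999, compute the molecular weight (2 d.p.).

First, the molecular formula is C12H17BrO6 (counting implicit H from valence).
  Br: 1 × 79.904 = 79.904
  C: 12 × 12.011 = 144.132
  H: 17 × 1.008 = 17.136
  O: 6 × 15.999 = 95.994
Sum: 1×79.904 + 12×12.011 + 17×1.008 + 6×15.999 = 337.166 → 337.17 g/mol.

337.17 g/mol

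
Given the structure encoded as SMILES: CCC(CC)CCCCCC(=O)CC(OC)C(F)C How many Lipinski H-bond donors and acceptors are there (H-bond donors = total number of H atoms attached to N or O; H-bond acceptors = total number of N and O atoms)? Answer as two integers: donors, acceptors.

0, 2

Donors: find every N or O and count the H atoms it carries.
  atom 12 (O): bond orders sum to 2 → 0 H
  atom 15 (O): bond orders sum to 2 → 0 H
Lipinski HBD = 0.
Acceptors: N atoms = 0, O atoms = 2 → HBA = 2.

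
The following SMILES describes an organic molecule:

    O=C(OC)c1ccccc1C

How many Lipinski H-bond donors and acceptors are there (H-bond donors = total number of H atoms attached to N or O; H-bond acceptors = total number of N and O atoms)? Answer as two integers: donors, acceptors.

0, 2

Donors: find every N or O and count the H atoms it carries.
  atom 1 (O): bond orders sum to 2 → 0 H
  atom 3 (O): bond orders sum to 2 → 0 H
Lipinski HBD = 0.
Acceptors: N atoms = 0, O atoms = 2 → HBA = 2.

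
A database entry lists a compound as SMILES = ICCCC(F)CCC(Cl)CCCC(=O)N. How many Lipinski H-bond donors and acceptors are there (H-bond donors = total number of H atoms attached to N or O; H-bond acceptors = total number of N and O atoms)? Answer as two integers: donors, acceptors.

2, 2

Donors: find every N or O and count the H atoms it carries.
  atom 15 (O): bond orders sum to 2 → 0 H
  atom 16 (N): bond orders sum to 1 → 2 H
Lipinski HBD = 2.
Acceptors: N atoms = 1, O atoms = 1 → HBA = 2.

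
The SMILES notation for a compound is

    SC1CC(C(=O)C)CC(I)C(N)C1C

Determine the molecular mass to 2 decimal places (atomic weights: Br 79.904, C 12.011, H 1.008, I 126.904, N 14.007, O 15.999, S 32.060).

First, the molecular formula is C10H18INOS (counting implicit H from valence).
  C: 10 × 12.011 = 120.110
  H: 18 × 1.008 = 18.144
  I: 1 × 126.904 = 126.904
  N: 1 × 14.007 = 14.007
  O: 1 × 15.999 = 15.999
  S: 1 × 32.060 = 32.060
Sum: 10×12.011 + 18×1.008 + 1×126.904 + 1×14.007 + 1×15.999 + 1×32.060 = 327.224 → 327.22 g/mol.

327.22 g/mol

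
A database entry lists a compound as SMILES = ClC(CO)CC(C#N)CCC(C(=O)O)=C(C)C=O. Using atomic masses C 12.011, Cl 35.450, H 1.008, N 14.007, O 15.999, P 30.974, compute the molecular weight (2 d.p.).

First, the molecular formula is C12H16ClNO4 (counting implicit H from valence).
  C: 12 × 12.011 = 144.132
  Cl: 1 × 35.450 = 35.450
  H: 16 × 1.008 = 16.128
  N: 1 × 14.007 = 14.007
  O: 4 × 15.999 = 63.996
Sum: 12×12.011 + 1×35.450 + 16×1.008 + 1×14.007 + 4×15.999 = 273.713 → 273.71 g/mol.

273.71 g/mol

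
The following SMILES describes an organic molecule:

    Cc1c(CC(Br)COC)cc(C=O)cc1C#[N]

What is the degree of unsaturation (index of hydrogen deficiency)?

Molecular formula: C13H14BrNO2.
DoU = (2C + 2 + N − H − X) / 2, where X is the halogen count and O/S are ignored.
    = (2·13 + 2 + 1 − 14 − 1) / 2 = 14 / 2 = 7.

7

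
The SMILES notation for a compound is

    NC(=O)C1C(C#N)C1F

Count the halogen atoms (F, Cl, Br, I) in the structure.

1

Halogen atoms appear at heavy-atom position 9 (1×F).
Other groups present: 1 amide, 1 nitrile.
Halogen count: 1.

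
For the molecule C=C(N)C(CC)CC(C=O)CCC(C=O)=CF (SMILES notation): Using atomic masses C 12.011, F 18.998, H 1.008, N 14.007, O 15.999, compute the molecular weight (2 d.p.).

First, the molecular formula is C13H20FNO2 (counting implicit H from valence).
  C: 13 × 12.011 = 156.143
  F: 1 × 18.998 = 18.998
  H: 20 × 1.008 = 20.160
  N: 1 × 14.007 = 14.007
  O: 2 × 15.999 = 31.998
Sum: 13×12.011 + 1×18.998 + 20×1.008 + 1×14.007 + 2×15.999 = 241.306 → 241.31 g/mol.

241.31 g/mol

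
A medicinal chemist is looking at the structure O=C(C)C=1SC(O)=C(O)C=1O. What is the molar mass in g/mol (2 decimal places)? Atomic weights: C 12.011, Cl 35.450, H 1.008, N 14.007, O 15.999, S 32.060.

174.17 g/mol

First, the molecular formula is C6H6O4S (counting implicit H from valence).
  C: 6 × 12.011 = 72.066
  H: 6 × 1.008 = 6.048
  O: 4 × 15.999 = 63.996
  S: 1 × 32.060 = 32.060
Sum: 6×12.011 + 6×1.008 + 4×15.999 + 1×32.060 = 174.170 → 174.17 g/mol.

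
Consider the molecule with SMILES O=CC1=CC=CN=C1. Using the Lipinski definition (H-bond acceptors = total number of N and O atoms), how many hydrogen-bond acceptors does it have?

2

N atoms: 1; O atoms: 1.
Lipinski HBA = 1 + 1 = 2.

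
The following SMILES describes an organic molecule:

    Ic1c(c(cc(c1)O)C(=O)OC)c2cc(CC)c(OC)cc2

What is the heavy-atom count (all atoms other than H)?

Every atom symbol written in the SMILES (organic subset) is one heavy atom; implicit H are not written.
Heavy atoms by element → C:17, I:1, O:4.
Total: 22.

22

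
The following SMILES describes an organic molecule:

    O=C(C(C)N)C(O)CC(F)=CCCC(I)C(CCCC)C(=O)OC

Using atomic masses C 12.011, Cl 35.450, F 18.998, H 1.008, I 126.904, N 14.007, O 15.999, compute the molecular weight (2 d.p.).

457.32 g/mol

First, the molecular formula is C17H29FINO4 (counting implicit H from valence).
  C: 17 × 12.011 = 204.187
  F: 1 × 18.998 = 18.998
  H: 29 × 1.008 = 29.232
  I: 1 × 126.904 = 126.904
  N: 1 × 14.007 = 14.007
  O: 4 × 15.999 = 63.996
Sum: 17×12.011 + 1×18.998 + 29×1.008 + 1×126.904 + 1×14.007 + 4×15.999 = 457.324 → 457.32 g/mol.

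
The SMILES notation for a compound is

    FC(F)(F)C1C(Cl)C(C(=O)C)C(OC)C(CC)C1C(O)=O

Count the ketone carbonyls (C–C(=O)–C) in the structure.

1

The ketone motif appears at heavy-atom position 9 in the SMILES.
Other groups present: 1 carboxylic acid, 1 ether.
Ketone count: 1.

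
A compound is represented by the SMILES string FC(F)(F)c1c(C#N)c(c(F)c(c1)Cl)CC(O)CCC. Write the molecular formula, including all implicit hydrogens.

Walk through each heavy atom and fill implicit hydrogens from standard valence (C 4, N 3, O 2, S 2, halogen 1); for lowercase aromatic atoms, an aromatic c carries 1 H when it has two neighbours and 0 H with three, and aromatic n carries 0 H:
  atom 1: F (halogen, monovalent) → 0 H
  atom 2: C, bond orders sum to 4 (valence 4) → 0 H
  atom 3: F (halogen, monovalent) → 0 H
  atom 4: F (halogen, monovalent) → 0 H
  atom 5: aromatic c, 3 neighbours → 0 H
  atom 6: aromatic c, 3 neighbours → 0 H
  atom 7: C, bond orders sum to 4 (valence 4) → 0 H
  atom 8: N, bond orders sum to 3 (valence 3) → 0 H
  atom 9: aromatic c, 3 neighbours → 0 H
  atom 10: aromatic c, 3 neighbours → 0 H
  atom 11: F (halogen, monovalent) → 0 H
  atom 12: aromatic c, 3 neighbours → 0 H
  atom 13: aromatic c, 2 neighbours → 1 H
  atom 14: Cl (halogen, monovalent) → 0 H
  atom 15: C, bond orders sum to 2 (valence 4) → 2 H
  atom 16: C, bond orders sum to 3 (valence 4) → 1 H
  atom 17: O, bond orders sum to 1 (valence 2) → 1 H
  atom 18: C, bond orders sum to 2 (valence 4) → 2 H
  atom 19: C, bond orders sum to 2 (valence 4) → 2 H
  atom 20: C, bond orders sum to 1 (valence 4) → 3 H
Totals → C:13, H:12, Cl:1, F:4, N:1, O:1.
In Hill order: C13H12ClF4NO.

C13H12ClF4NO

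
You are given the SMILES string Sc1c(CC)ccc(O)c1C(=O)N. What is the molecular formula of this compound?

C9H11NO2S

Walk through each heavy atom and fill implicit hydrogens from standard valence (C 4, N 3, O 2, S 2, halogen 1); for lowercase aromatic atoms, an aromatic c carries 1 H when it has two neighbours and 0 H with three, and aromatic n carries 0 H:
  atom 1: S, bond orders sum to 1 (valence 2) → 1 H
  atom 2: aromatic c, 3 neighbours → 0 H
  atom 3: aromatic c, 3 neighbours → 0 H
  atom 4: C, bond orders sum to 2 (valence 4) → 2 H
  atom 5: C, bond orders sum to 1 (valence 4) → 3 H
  atom 6: aromatic c, 2 neighbours → 1 H
  atom 7: aromatic c, 2 neighbours → 1 H
  atom 8: aromatic c, 3 neighbours → 0 H
  atom 9: O, bond orders sum to 1 (valence 2) → 1 H
  atom 10: aromatic c, 3 neighbours → 0 H
  atom 11: C, bond orders sum to 4 (valence 4) → 0 H
  atom 12: O, bond orders sum to 2 (valence 2) → 0 H
  atom 13: N, bond orders sum to 1 (valence 3) → 2 H
Totals → C:9, H:11, N:1, O:2, S:1.
In Hill order: C9H11NO2S.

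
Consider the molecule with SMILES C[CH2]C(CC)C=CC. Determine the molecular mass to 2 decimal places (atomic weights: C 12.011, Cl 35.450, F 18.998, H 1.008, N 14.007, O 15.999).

First, the molecular formula is C8H16 (counting implicit H from valence).
  C: 8 × 12.011 = 96.088
  H: 16 × 1.008 = 16.128
Sum: 8×12.011 + 16×1.008 = 112.216 → 112.22 g/mol.

112.22 g/mol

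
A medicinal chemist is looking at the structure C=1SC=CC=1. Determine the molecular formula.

Walk through each heavy atom and fill implicit hydrogens from standard valence (C 4, N 3, O 2, S 2, halogen 1):
  atom 1: C, bond orders sum to 3 (valence 4) → 1 H
  atom 2: S, bond orders sum to 2 (valence 2) → 0 H
  atom 3: C, bond orders sum to 3 (valence 4) → 1 H
  atom 4: C, bond orders sum to 3 (valence 4) → 1 H
  atom 5: C, bond orders sum to 3 (valence 4) → 1 H
Totals → C:4, H:4, S:1.

C4H4S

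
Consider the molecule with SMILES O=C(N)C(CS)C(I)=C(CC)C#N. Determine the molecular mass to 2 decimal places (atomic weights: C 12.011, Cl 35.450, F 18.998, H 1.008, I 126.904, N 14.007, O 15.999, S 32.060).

First, the molecular formula is C8H11IN2OS (counting implicit H from valence).
  C: 8 × 12.011 = 96.088
  H: 11 × 1.008 = 11.088
  I: 1 × 126.904 = 126.904
  N: 2 × 14.007 = 28.014
  O: 1 × 15.999 = 15.999
  S: 1 × 32.060 = 32.060
Sum: 8×12.011 + 11×1.008 + 1×126.904 + 2×14.007 + 1×15.999 + 1×32.060 = 310.153 → 310.15 g/mol.

310.15 g/mol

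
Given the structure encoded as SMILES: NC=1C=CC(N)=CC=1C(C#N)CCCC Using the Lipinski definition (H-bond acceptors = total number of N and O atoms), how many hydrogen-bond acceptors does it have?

N atoms: 3; O atoms: 0.
Lipinski HBA = 3 + 0 = 3.

3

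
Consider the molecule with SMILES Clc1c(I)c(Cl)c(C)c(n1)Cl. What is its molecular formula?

C6H3Cl3IN

Walk through each heavy atom and fill implicit hydrogens from standard valence (C 4, N 3, O 2, S 2, halogen 1); for lowercase aromatic atoms, an aromatic c carries 1 H when it has two neighbours and 0 H with three, and aromatic n carries 0 H:
  atom 1: Cl (halogen, monovalent) → 0 H
  atom 2: aromatic c, 3 neighbours → 0 H
  atom 3: aromatic c, 3 neighbours → 0 H
  atom 4: I (halogen, monovalent) → 0 H
  atom 5: aromatic c, 3 neighbours → 0 H
  atom 6: Cl (halogen, monovalent) → 0 H
  atom 7: aromatic c, 3 neighbours → 0 H
  atom 8: C, bond orders sum to 1 (valence 4) → 3 H
  atom 9: aromatic c, 3 neighbours → 0 H
  atom 10: aromatic n, 2 neighbours → 0 H
  atom 11: Cl (halogen, monovalent) → 0 H
Totals → C:6, H:3, Cl:3, I:1, N:1.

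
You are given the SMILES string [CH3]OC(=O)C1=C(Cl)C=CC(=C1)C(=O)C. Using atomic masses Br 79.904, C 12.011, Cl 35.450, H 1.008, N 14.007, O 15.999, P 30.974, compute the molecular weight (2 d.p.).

212.63 g/mol

First, the molecular formula is C10H9ClO3 (counting implicit H from valence).
  C: 10 × 12.011 = 120.110
  Cl: 1 × 35.450 = 35.450
  H: 9 × 1.008 = 9.072
  O: 3 × 15.999 = 47.997
Sum: 10×12.011 + 1×35.450 + 9×1.008 + 3×15.999 = 212.629 → 212.63 g/mol.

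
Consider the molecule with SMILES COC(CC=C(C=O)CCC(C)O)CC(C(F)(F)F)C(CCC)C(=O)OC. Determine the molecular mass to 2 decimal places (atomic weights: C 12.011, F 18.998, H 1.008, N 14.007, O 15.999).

396.45 g/mol

First, the molecular formula is C19H31F3O5 (counting implicit H from valence).
  C: 19 × 12.011 = 228.209
  F: 3 × 18.998 = 56.994
  H: 31 × 1.008 = 31.248
  O: 5 × 15.999 = 79.995
Sum: 19×12.011 + 3×18.998 + 31×1.008 + 5×15.999 = 396.446 → 396.45 g/mol.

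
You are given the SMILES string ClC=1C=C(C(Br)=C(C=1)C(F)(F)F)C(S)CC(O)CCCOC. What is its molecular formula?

C14H17BrClF3O2S

Walk through each heavy atom and fill implicit hydrogens from standard valence (C 4, N 3, O 2, S 2, halogen 1):
  atom 1: Cl (halogen, monovalent) → 0 H
  atom 2: C, bond orders sum to 4 (valence 4) → 0 H
  atom 3: C, bond orders sum to 3 (valence 4) → 1 H
  atom 4: C, bond orders sum to 4 (valence 4) → 0 H
  atom 5: C, bond orders sum to 4 (valence 4) → 0 H
  atom 6: Br (halogen, monovalent) → 0 H
  atom 7: C, bond orders sum to 4 (valence 4) → 0 H
  atom 8: C, bond orders sum to 3 (valence 4) → 1 H
  atom 9: C, bond orders sum to 4 (valence 4) → 0 H
  atom 10: F (halogen, monovalent) → 0 H
  atom 11: F (halogen, monovalent) → 0 H
  atom 12: F (halogen, monovalent) → 0 H
  atom 13: C, bond orders sum to 3 (valence 4) → 1 H
  atom 14: S, bond orders sum to 1 (valence 2) → 1 H
  atom 15: C, bond orders sum to 2 (valence 4) → 2 H
  atom 16: C, bond orders sum to 3 (valence 4) → 1 H
  atom 17: O, bond orders sum to 1 (valence 2) → 1 H
  atom 18: C, bond orders sum to 2 (valence 4) → 2 H
  atom 19: C, bond orders sum to 2 (valence 4) → 2 H
  atom 20: C, bond orders sum to 2 (valence 4) → 2 H
  atom 21: O, bond orders sum to 2 (valence 2) → 0 H
  atom 22: C, bond orders sum to 1 (valence 4) → 3 H
Totals → C:14, H:17, Br:1, Cl:1, F:3, O:2, S:1.
In Hill order: C14H17BrClF3O2S.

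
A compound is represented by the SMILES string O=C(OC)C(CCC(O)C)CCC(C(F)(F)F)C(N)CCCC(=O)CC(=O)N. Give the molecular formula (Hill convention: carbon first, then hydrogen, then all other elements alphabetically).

Walk through each heavy atom and fill implicit hydrogens from standard valence (C 4, N 3, O 2, S 2, halogen 1):
  atom 1: O, bond orders sum to 2 (valence 2) → 0 H
  atom 2: C, bond orders sum to 4 (valence 4) → 0 H
  atom 3: O, bond orders sum to 2 (valence 2) → 0 H
  atom 4: C, bond orders sum to 1 (valence 4) → 3 H
  atom 5: C, bond orders sum to 3 (valence 4) → 1 H
  atom 6: C, bond orders sum to 2 (valence 4) → 2 H
  atom 7: C, bond orders sum to 2 (valence 4) → 2 H
  atom 8: C, bond orders sum to 3 (valence 4) → 1 H
  atom 9: O, bond orders sum to 1 (valence 2) → 1 H
  atom 10: C, bond orders sum to 1 (valence 4) → 3 H
  atom 11: C, bond orders sum to 2 (valence 4) → 2 H
  atom 12: C, bond orders sum to 2 (valence 4) → 2 H
  atom 13: C, bond orders sum to 3 (valence 4) → 1 H
  atom 14: C, bond orders sum to 4 (valence 4) → 0 H
  atom 15: F (halogen, monovalent) → 0 H
  atom 16: F (halogen, monovalent) → 0 H
  atom 17: F (halogen, monovalent) → 0 H
  atom 18: C, bond orders sum to 3 (valence 4) → 1 H
  atom 19: N, bond orders sum to 1 (valence 3) → 2 H
  atom 20: C, bond orders sum to 2 (valence 4) → 2 H
  atom 21: C, bond orders sum to 2 (valence 4) → 2 H
  atom 22: C, bond orders sum to 2 (valence 4) → 2 H
  atom 23: C, bond orders sum to 4 (valence 4) → 0 H
  atom 24: O, bond orders sum to 2 (valence 2) → 0 H
  atom 25: C, bond orders sum to 2 (valence 4) → 2 H
  atom 26: C, bond orders sum to 4 (valence 4) → 0 H
  atom 27: O, bond orders sum to 2 (valence 2) → 0 H
  atom 28: N, bond orders sum to 1 (valence 3) → 2 H
Totals → C:18, H:31, F:3, N:2, O:5.
In Hill order: C18H31F3N2O5.

C18H31F3N2O5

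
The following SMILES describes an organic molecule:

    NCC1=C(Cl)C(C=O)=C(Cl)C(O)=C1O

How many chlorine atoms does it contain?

2

Scan the SMILES for Cl atoms (remember two-letter symbols like Cl and Br are single atoms).
Chlorine count: 2.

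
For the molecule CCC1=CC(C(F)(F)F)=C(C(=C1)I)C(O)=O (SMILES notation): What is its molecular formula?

Walk through each heavy atom and fill implicit hydrogens from standard valence (C 4, N 3, O 2, S 2, halogen 1):
  atom 1: C, bond orders sum to 1 (valence 4) → 3 H
  atom 2: C, bond orders sum to 2 (valence 4) → 2 H
  atom 3: C, bond orders sum to 4 (valence 4) → 0 H
  atom 4: C, bond orders sum to 3 (valence 4) → 1 H
  atom 5: C, bond orders sum to 4 (valence 4) → 0 H
  atom 6: C, bond orders sum to 4 (valence 4) → 0 H
  atom 7: F (halogen, monovalent) → 0 H
  atom 8: F (halogen, monovalent) → 0 H
  atom 9: F (halogen, monovalent) → 0 H
  atom 10: C, bond orders sum to 4 (valence 4) → 0 H
  atom 11: C, bond orders sum to 4 (valence 4) → 0 H
  atom 12: C, bond orders sum to 3 (valence 4) → 1 H
  atom 13: I (halogen, monovalent) → 0 H
  atom 14: C, bond orders sum to 4 (valence 4) → 0 H
  atom 15: O, bond orders sum to 1 (valence 2) → 1 H
  atom 16: O, bond orders sum to 2 (valence 2) → 0 H
Totals → C:10, H:8, F:3, I:1, O:2.
In Hill order: C10H8F3IO2.

C10H8F3IO2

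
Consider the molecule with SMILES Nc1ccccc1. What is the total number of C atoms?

6

Count every carbon token in the SMILES (each C, including those in ring-closure positions and inside branches).
Carbon count: 6.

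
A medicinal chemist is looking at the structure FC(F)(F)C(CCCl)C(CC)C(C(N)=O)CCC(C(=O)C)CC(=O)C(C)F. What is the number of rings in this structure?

0

In SMILES, each pair of matching ring-closure digits denotes one ring-closing bond; the number of such bonds equals the number of independent rings.
Ring-closure bonds here: 0.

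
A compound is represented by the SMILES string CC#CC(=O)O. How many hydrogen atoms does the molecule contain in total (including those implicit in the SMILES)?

Walk through each heavy atom and fill implicit hydrogens from standard valence (C 4, N 3, O 2, S 2, halogen 1):
  atom 1: C, bond orders sum to 1 (valence 4) → 3 H
  atom 2: C, bond orders sum to 4 (valence 4) → 0 H
  atom 3: C, bond orders sum to 4 (valence 4) → 0 H
  atom 4: C, bond orders sum to 4 (valence 4) → 0 H
  atom 5: O, bond orders sum to 2 (valence 2) → 0 H
  atom 6: O, bond orders sum to 1 (valence 2) → 1 H
Total hydrogens: 4.

4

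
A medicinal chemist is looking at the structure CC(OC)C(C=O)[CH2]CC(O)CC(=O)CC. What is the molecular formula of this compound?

C12H22O4

Walk through each heavy atom and fill implicit hydrogens from standard valence (C 4, N 3, O 2, S 2, halogen 1):
  atom 1: C, bond orders sum to 1 (valence 4) → 3 H
  atom 2: C, bond orders sum to 3 (valence 4) → 1 H
  atom 3: O, bond orders sum to 2 (valence 2) → 0 H
  atom 4: C, bond orders sum to 1 (valence 4) → 3 H
  atom 5: C, bond orders sum to 3 (valence 4) → 1 H
  atom 6: C, bond orders sum to 3 (valence 4) → 1 H
  atom 7: O, bond orders sum to 2 (valence 2) → 0 H
  atom 8: C with explicit H count 2
  atom 9: C, bond orders sum to 2 (valence 4) → 2 H
  atom 10: C, bond orders sum to 3 (valence 4) → 1 H
  atom 11: O, bond orders sum to 1 (valence 2) → 1 H
  atom 12: C, bond orders sum to 2 (valence 4) → 2 H
  atom 13: C, bond orders sum to 4 (valence 4) → 0 H
  atom 14: O, bond orders sum to 2 (valence 2) → 0 H
  atom 15: C, bond orders sum to 2 (valence 4) → 2 H
  atom 16: C, bond orders sum to 1 (valence 4) → 3 H
Totals → C:12, H:22, O:4.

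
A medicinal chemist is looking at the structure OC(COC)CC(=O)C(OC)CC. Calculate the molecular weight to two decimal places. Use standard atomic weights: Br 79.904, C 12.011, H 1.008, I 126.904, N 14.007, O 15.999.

First, the molecular formula is C9H18O4 (counting implicit H from valence).
  C: 9 × 12.011 = 108.099
  H: 18 × 1.008 = 18.144
  O: 4 × 15.999 = 63.996
Sum: 9×12.011 + 18×1.008 + 4×15.999 = 190.239 → 190.24 g/mol.

190.24 g/mol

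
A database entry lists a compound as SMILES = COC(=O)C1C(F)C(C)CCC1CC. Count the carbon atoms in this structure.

11

Count every carbon token in the SMILES (each C, including those in ring-closure positions and inside branches).
Carbon count: 11.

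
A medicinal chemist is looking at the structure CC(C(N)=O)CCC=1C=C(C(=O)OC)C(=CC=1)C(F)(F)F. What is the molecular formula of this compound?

C14H16F3NO3

Walk through each heavy atom and fill implicit hydrogens from standard valence (C 4, N 3, O 2, S 2, halogen 1):
  atom 1: C, bond orders sum to 1 (valence 4) → 3 H
  atom 2: C, bond orders sum to 3 (valence 4) → 1 H
  atom 3: C, bond orders sum to 4 (valence 4) → 0 H
  atom 4: N, bond orders sum to 1 (valence 3) → 2 H
  atom 5: O, bond orders sum to 2 (valence 2) → 0 H
  atom 6: C, bond orders sum to 2 (valence 4) → 2 H
  atom 7: C, bond orders sum to 2 (valence 4) → 2 H
  atom 8: C, bond orders sum to 4 (valence 4) → 0 H
  atom 9: C, bond orders sum to 3 (valence 4) → 1 H
  atom 10: C, bond orders sum to 4 (valence 4) → 0 H
  atom 11: C, bond orders sum to 4 (valence 4) → 0 H
  atom 12: O, bond orders sum to 2 (valence 2) → 0 H
  atom 13: O, bond orders sum to 2 (valence 2) → 0 H
  atom 14: C, bond orders sum to 1 (valence 4) → 3 H
  atom 15: C, bond orders sum to 4 (valence 4) → 0 H
  atom 16: C, bond orders sum to 3 (valence 4) → 1 H
  atom 17: C, bond orders sum to 3 (valence 4) → 1 H
  atom 18: C, bond orders sum to 4 (valence 4) → 0 H
  atom 19: F (halogen, monovalent) → 0 H
  atom 20: F (halogen, monovalent) → 0 H
  atom 21: F (halogen, monovalent) → 0 H
Totals → C:14, H:16, F:3, N:1, O:3.
In Hill order: C14H16F3NO3.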